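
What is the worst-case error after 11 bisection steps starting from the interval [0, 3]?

Bisection error bound: |error| ≤ (b-a)/2^n
|error| ≤ (3 - 0)/2^11 = 3/2^11
|error| ≤ 0.0014648438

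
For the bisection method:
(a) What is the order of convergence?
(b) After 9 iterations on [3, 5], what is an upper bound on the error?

(a) Bisection has linear (order 1) convergence; the error is halved each step.

(b) Error bound = (b-a)/2^n = (5 - 3)/2^{9}
    = 2/2^{9}

(a) 1 (linear); (b) error ≤ 3.91e-03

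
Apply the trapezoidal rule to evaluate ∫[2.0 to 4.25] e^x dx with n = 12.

f(x) = e^x
a = 2.0, b = 4.25, n = 12
h = (b - a)/n = 0.187500

Trapezoidal rule: (h/2)[f(x₀) + 2f(x₁) + 2f(x₂) + ... + f(xₙ)]

x_0 = 2.0000, f(x_0) = 7.389056, coefficient = 1
x_1 = 2.1875, f(x_1) = 8.912903, coefficient = 2
x_2 = 2.3750, f(x_2) = 10.751013, coefficient = 2
x_3 = 2.5625, f(x_3) = 12.968197, coefficient = 2
x_4 = 2.7500, f(x_4) = 15.642632, coefficient = 2
x_5 = 2.9375, f(x_5) = 18.868616, coefficient = 2
x_6 = 3.1250, f(x_6) = 22.759895, coefficient = 2
x_7 = 3.3125, f(x_7) = 27.453674, coefficient = 2
x_8 = 3.5000, f(x_8) = 33.115452, coefficient = 2
x_9 = 3.6875, f(x_9) = 39.944860, coefficient = 2
x_10 = 3.8750, f(x_10) = 48.182698, coefficient = 2
x_11 = 4.0625, f(x_11) = 58.119428, coefficient = 2
x_12 = 4.2500, f(x_12) = 70.105412, coefficient = 1

I ≈ (0.187500/2) × 670.933205 = 62.899988
Exact value: 62.716356
Error: 0.183632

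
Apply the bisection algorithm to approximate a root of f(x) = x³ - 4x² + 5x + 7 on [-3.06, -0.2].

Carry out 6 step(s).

f(x) = x³ - 4x² + 5x + 7
Initial interval: [-3.06, -0.2]

Iteration 1:
  c_1 = (-3.060000 + (-0.200000))/2 = -1.630000
  f(c_1) = f(-1.630000) = -16.108347
  f(a) × f(c) ≥ 0, new interval: [-1.630000, -0.200000]
Iteration 2:
  c_2 = (-1.630000 + (-0.200000))/2 = -0.915000
  f(c_2) = f(-0.915000) = -1.689961
  f(a) × f(c) ≥ 0, new interval: [-0.915000, -0.200000]
Iteration 3:
  c_3 = (-0.915000 + (-0.200000))/2 = -0.557500
  f(c_3) = f(-0.557500) = 2.796001
  f(a) × f(c) < 0, new interval: [-0.915000, -0.557500]
Iteration 4:
  c_4 = (-0.915000 + (-0.557500))/2 = -0.736250
  f(c_4) = f(-0.736250) = 0.751399
  f(a) × f(c) < 0, new interval: [-0.915000, -0.736250]
Iteration 5:
  c_5 = (-0.915000 + (-0.736250))/2 = -0.825625
  f(c_5) = f(-0.825625) = -0.417544
  f(a) × f(c) ≥ 0, new interval: [-0.825625, -0.736250]
Iteration 6:
  c_6 = (-0.825625 + (-0.736250))/2 = -0.780938
  f(c_6) = f(-0.780938) = 0.179594
  f(a) × f(c) < 0, new interval: [-0.825625, -0.780938]

After 6 iteration(s), the approximation is c_6 = -0.780938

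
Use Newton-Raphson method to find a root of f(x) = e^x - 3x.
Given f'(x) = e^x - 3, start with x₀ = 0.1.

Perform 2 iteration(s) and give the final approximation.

f(x) = e^x - 3x
f'(x) = e^x - 3
x₀ = 0.1

Newton-Raphson formula: x_{n+1} = x_n - f(x_n)/f'(x_n)

Iteration 1:
  f(0.100000) = 0.805171
  f'(0.100000) = -1.894829
  x_1 = 0.100000 - 0.805171/(-1.894829) = 0.524931
Iteration 2:
  f(0.524931) = 0.115550
  f'(0.524931) = -1.309658
  x_2 = 0.524931 - 0.115550/(-1.309658) = 0.613160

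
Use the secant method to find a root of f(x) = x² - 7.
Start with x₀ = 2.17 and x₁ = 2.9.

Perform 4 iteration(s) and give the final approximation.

f(x) = x² - 7
x₀ = 2.17, x₁ = 2.9

Secant formula: x_{n+1} = x_n - f(x_n)(x_n - x_{n-1})/(f(x_n) - f(x_{n-1}))

Iteration 1:
  f(2.170000) = -2.291100
  f(2.900000) = 1.410000
  x_2 = 2.900000 - 1.410000×(2.900000 - 2.170000)/(1.410000 - (-2.291100))
       = 2.621893
Iteration 2:
  f(2.900000) = 1.410000
  f(2.621893) = -0.125675
  x_3 = 2.621893 - (-0.125675)×(2.621893 - 2.900000)/(-0.125675 - 1.410000)
       = 2.644653
Iteration 3:
  f(2.621893) = -0.125675
  f(2.644653) = -0.005812
  x_4 = 2.644653 - (-0.005812)×(2.644653 - 2.621893)/(-0.005812 - (-0.125675))
       = 2.645756
Iteration 4:
  f(2.644653) = -0.005812
  f(2.645756) = 0.000026
  x_5 = 2.645756 - 0.000026×(2.645756 - 2.644653)/(0.000026 - (-0.005812))
       = 2.645751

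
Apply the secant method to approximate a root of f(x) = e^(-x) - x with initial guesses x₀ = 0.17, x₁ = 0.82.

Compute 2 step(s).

f(x) = e^(-x) - x
x₀ = 0.17, x₁ = 0.82

Secant formula: x_{n+1} = x_n - f(x_n)(x_n - x_{n-1})/(f(x_n) - f(x_{n-1}))

Iteration 1:
  f(0.170000) = 0.673665
  f(0.820000) = -0.379568
  x_2 = 0.820000 - (-0.379568)×(0.820000 - 0.170000)/(-0.379568 - 0.673665)
       = 0.585750
Iteration 2:
  f(0.820000) = -0.379568
  f(0.585750) = -0.029062
  x_3 = 0.585750 - (-0.029062)×(0.585750 - 0.820000)/(-0.029062 - (-0.379568))
       = 0.566327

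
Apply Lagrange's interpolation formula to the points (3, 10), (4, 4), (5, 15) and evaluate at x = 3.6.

Lagrange interpolation formula:
P(x) = Σ yᵢ × Lᵢ(x)
where Lᵢ(x) = Π_{j≠i} (x - xⱼ)/(xᵢ - xⱼ)

L_0(3.6) = (3.6 - 4)/(3 - 4) × (3.6 - 5)/(3 - 5) = 0.280000
L_1(3.6) = (3.6 - 3)/(4 - 3) × (3.6 - 5)/(4 - 5) = 0.840000
L_2(3.6) = (3.6 - 3)/(5 - 3) × (3.6 - 4)/(5 - 4) = -0.120000

P(3.6) = 10×L_0(3.6) + 4×L_1(3.6) + 15×L_2(3.6)
P(3.6) = 4.360000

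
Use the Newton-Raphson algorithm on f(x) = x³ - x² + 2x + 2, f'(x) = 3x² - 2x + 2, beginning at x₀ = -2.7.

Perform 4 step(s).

f(x) = x³ - x² + 2x + 2
f'(x) = 3x² - 2x + 2
x₀ = -2.7

Newton-Raphson formula: x_{n+1} = x_n - f(x_n)/f'(x_n)

Iteration 1:
  f(-2.700000) = -30.373000
  f'(-2.700000) = 29.270000
  x_1 = -2.700000 - (-30.373000)/29.270000 = -1.662316
Iteration 2:
  f(-1.662316) = -8.681400
  f'(-1.662316) = 13.614520
  x_2 = -1.662316 - (-8.681400)/13.614520 = -1.024659
Iteration 3:
  f(-1.024659) = -2.175060
  f'(-1.024659) = 7.199095
  x_3 = -1.024659 - (-2.175060)/7.199095 = -0.722529
Iteration 4:
  f(-0.722529) = -0.344303
  f'(-0.722529) = 5.011205
  x_4 = -0.722529 - (-0.344303)/5.011205 = -0.653823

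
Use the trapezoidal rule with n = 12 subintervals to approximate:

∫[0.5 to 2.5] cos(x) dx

f(x) = cos(x)
a = 0.5, b = 2.5, n = 12
h = (b - a)/n = 0.166667

Trapezoidal rule: (h/2)[f(x₀) + 2f(x₁) + 2f(x₂) + ... + f(xₙ)]

x_0 = 0.5000, f(x_0) = 0.877583, coefficient = 1
x_1 = 0.6667, f(x_1) = 0.785887, coefficient = 2
x_2 = 0.8333, f(x_2) = 0.672412, coefficient = 2
x_3 = 1.0000, f(x_3) = 0.540302, coefficient = 2
x_4 = 1.1667, f(x_4) = 0.393219, coefficient = 2
x_5 = 1.3333, f(x_5) = 0.235238, coefficient = 2
x_6 = 1.5000, f(x_6) = 0.070737, coefficient = 2
x_7 = 1.6667, f(x_7) = -0.095724, coefficient = 2
x_8 = 1.8333, f(x_8) = -0.259531, coefficient = 2
x_9 = 2.0000, f(x_9) = -0.416147, coefficient = 2
x_10 = 2.1667, f(x_10) = -0.561229, coefficient = 2
x_11 = 2.3333, f(x_11) = -0.690758, coefficient = 2
x_12 = 2.5000, f(x_12) = -0.801144, coefficient = 1

I ≈ (0.166667/2) × 1.425251 = 0.118771
Exact value: 0.119047
Error: 0.000276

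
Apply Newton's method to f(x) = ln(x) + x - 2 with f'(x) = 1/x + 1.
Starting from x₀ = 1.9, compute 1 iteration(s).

f(x) = ln(x) + x - 2
f'(x) = 1/x + 1
x₀ = 1.9

Newton-Raphson formula: x_{n+1} = x_n - f(x_n)/f'(x_n)

Iteration 1:
  f(1.900000) = 0.541854
  f'(1.900000) = 1.526316
  x_1 = 1.900000 - 0.541854/1.526316 = 1.544992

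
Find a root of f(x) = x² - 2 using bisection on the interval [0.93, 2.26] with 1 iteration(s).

f(x) = x² - 2
Initial interval: [0.93, 2.26]

Iteration 1:
  c_1 = (0.930000 + 2.260000)/2 = 1.595000
  f(c_1) = f(1.595000) = 0.544025
  f(a) × f(c) < 0, new interval: [0.930000, 1.595000]

After 1 iteration(s), the approximation is c_1 = 1.595000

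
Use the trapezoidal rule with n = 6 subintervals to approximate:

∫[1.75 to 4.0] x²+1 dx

f(x) = x²+1
a = 1.75, b = 4.0, n = 6
h = (b - a)/n = 0.375000

Trapezoidal rule: (h/2)[f(x₀) + 2f(x₁) + 2f(x₂) + ... + f(xₙ)]

x_0 = 1.7500, f(x_0) = 4.062500, coefficient = 1
x_1 = 2.1250, f(x_1) = 5.515625, coefficient = 2
x_2 = 2.5000, f(x_2) = 7.250000, coefficient = 2
x_3 = 2.8750, f(x_3) = 9.265625, coefficient = 2
x_4 = 3.2500, f(x_4) = 11.562500, coefficient = 2
x_5 = 3.6250, f(x_5) = 14.140625, coefficient = 2
x_6 = 4.0000, f(x_6) = 17.000000, coefficient = 1

I ≈ (0.375000/2) × 116.531250 = 21.849609
Exact value: 21.796875
Error: 0.052734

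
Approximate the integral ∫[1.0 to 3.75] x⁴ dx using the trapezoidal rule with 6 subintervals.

f(x) = x⁴
a = 1.0, b = 3.75, n = 6
h = (b - a)/n = 0.458333

Trapezoidal rule: (h/2)[f(x₀) + 2f(x₁) + 2f(x₂) + ... + f(xₙ)]

x_0 = 1.0000, f(x_0) = 1.000000, coefficient = 1
x_1 = 1.4583, f(x_1) = 4.523006, coefficient = 2
x_2 = 1.9167, f(x_2) = 13.495419, coefficient = 2
x_3 = 2.3750, f(x_3) = 31.816650, coefficient = 2
x_4 = 2.8333, f(x_4) = 64.445216, coefficient = 2
x_5 = 3.2917, f(x_5) = 117.398730, coefficient = 2
x_6 = 3.7500, f(x_6) = 197.753906, coefficient = 1

I ≈ (0.458333/2) × 662.111949 = 151.733988
Exact value: 148.115430
Error: 3.618559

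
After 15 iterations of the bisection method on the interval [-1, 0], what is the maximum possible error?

Bisection error bound: |error| ≤ (b-a)/2^n
|error| ≤ (0 - (-1))/2^15 = 1/2^15
|error| ≤ 0.0000305176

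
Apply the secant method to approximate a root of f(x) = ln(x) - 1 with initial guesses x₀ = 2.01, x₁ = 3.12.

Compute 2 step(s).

f(x) = ln(x) - 1
x₀ = 2.01, x₁ = 3.12

Secant formula: x_{n+1} = x_n - f(x_n)(x_n - x_{n-1})/(f(x_n) - f(x_{n-1}))

Iteration 1:
  f(2.010000) = -0.301865
  f(3.120000) = 0.137833
  x_2 = 3.120000 - 0.137833×(3.120000 - 2.010000)/(0.137833 - (-0.301865))
       = 2.772046
Iteration 2:
  f(3.120000) = 0.137833
  f(2.772046) = 0.019586
  x_3 = 2.772046 - 0.019586×(2.772046 - 3.120000)/(0.019586 - 0.137833)
       = 2.714413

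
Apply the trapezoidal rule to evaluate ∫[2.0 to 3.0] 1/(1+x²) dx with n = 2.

f(x) = 1/(1+x²)
a = 2.0, b = 3.0, n = 2
h = (b - a)/n = 0.500000

Trapezoidal rule: (h/2)[f(x₀) + 2f(x₁) + 2f(x₂) + ... + f(xₙ)]

x_0 = 2.0000, f(x_0) = 0.200000, coefficient = 1
x_1 = 2.5000, f(x_1) = 0.137931, coefficient = 2
x_2 = 3.0000, f(x_2) = 0.100000, coefficient = 1

I ≈ (0.500000/2) × 0.575862 = 0.143966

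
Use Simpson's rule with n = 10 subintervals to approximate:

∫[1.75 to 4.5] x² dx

f(x) = x²
a = 1.75, b = 4.5, n = 10
h = (b - a)/n = 0.275000

Simpson's rule: (h/3)[f(x₀) + 4f(x₁) + 2f(x₂) + ... + f(xₙ)]

x_0 = 1.7500, f(x_0) = 3.062500, coefficient = 1
x_1 = 2.0250, f(x_1) = 4.100625, coefficient = 4
x_2 = 2.3000, f(x_2) = 5.290000, coefficient = 2
x_3 = 2.5750, f(x_3) = 6.630625, coefficient = 4
x_4 = 2.8500, f(x_4) = 8.122500, coefficient = 2
x_5 = 3.1250, f(x_5) = 9.765625, coefficient = 4
x_6 = 3.4000, f(x_6) = 11.560000, coefficient = 2
x_7 = 3.6750, f(x_7) = 13.505625, coefficient = 4
x_8 = 3.9500, f(x_8) = 15.602500, coefficient = 2
x_9 = 4.2250, f(x_9) = 17.850625, coefficient = 4
x_10 = 4.5000, f(x_10) = 20.250000, coefficient = 1

I ≈ (0.275000/3) × 311.875000 = 28.588542
Exact value: 28.588542
Error: 0.000000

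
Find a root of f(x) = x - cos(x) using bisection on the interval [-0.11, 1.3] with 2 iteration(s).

f(x) = x - cos(x)
Initial interval: [-0.11, 1.3]

Iteration 1:
  c_1 = (-0.110000 + 1.300000)/2 = 0.595000
  f(c_1) = f(0.595000) = -0.233148
  f(a) × f(c) ≥ 0, new interval: [0.595000, 1.300000]
Iteration 2:
  c_2 = (0.595000 + 1.300000)/2 = 0.947500
  f(c_2) = f(0.947500) = 0.363785
  f(a) × f(c) < 0, new interval: [0.595000, 0.947500]

After 2 iteration(s), the approximation is c_2 = 0.947500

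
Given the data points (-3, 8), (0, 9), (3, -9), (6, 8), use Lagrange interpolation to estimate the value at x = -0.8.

Lagrange interpolation formula:
P(x) = Σ yᵢ × Lᵢ(x)
where Lᵢ(x) = Π_{j≠i} (x - xⱼ)/(xᵢ - xⱼ)

L_0(-0.8) = (-0.8 - 0)/(-3 - 0) × (-0.8 - 3)/(-3 - 3) × (-0.8 - 6)/(-3 - 6) = 0.127605
L_1(-0.8) = (-0.8 - (-3))/(0 - (-3)) × (-0.8 - 3)/(0 - 3) × (-0.8 - 6)/(0 - 6) = 1.052741
L_2(-0.8) = (-0.8 - (-3))/(3 - (-3)) × (-0.8 - 0)/(3 - 0) × (-0.8 - 6)/(3 - 6) = -0.221630
L_3(-0.8) = (-0.8 - (-3))/(6 - (-3)) × (-0.8 - 0)/(6 - 0) × (-0.8 - 3)/(6 - 3) = 0.041284

P(-0.8) = 8×L_0(-0.8) + 9×L_1(-0.8) + (-9)×L_2(-0.8) + 8×L_3(-0.8)
P(-0.8) = 12.820444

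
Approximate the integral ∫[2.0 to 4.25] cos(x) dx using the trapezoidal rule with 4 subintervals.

f(x) = cos(x)
a = 2.0, b = 4.25, n = 4
h = (b - a)/n = 0.562500

Trapezoidal rule: (h/2)[f(x₀) + 2f(x₁) + 2f(x₂) + ... + f(xₙ)]

x_0 = 2.0000, f(x_0) = -0.416147, coefficient = 1
x_1 = 2.5625, f(x_1) = -0.836960, coefficient = 2
x_2 = 3.1250, f(x_2) = -0.999862, coefficient = 2
x_3 = 3.6875, f(x_3) = -0.854657, coefficient = 2
x_4 = 4.2500, f(x_4) = -0.446087, coefficient = 1

I ≈ (0.562500/2) × -6.245191 = -1.756460
Exact value: -1.804287
Error: 0.047827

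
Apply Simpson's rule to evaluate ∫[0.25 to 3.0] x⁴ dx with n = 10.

f(x) = x⁴
a = 0.25, b = 3.0, n = 10
h = (b - a)/n = 0.275000

Simpson's rule: (h/3)[f(x₀) + 4f(x₁) + 2f(x₂) + ... + f(xₙ)]

x_0 = 0.2500, f(x_0) = 0.003906, coefficient = 1
x_1 = 0.5250, f(x_1) = 0.075969, coefficient = 4
x_2 = 0.8000, f(x_2) = 0.409600, coefficient = 2
x_3 = 1.0750, f(x_3) = 1.335469, coefficient = 4
x_4 = 1.3500, f(x_4) = 3.321506, coefficient = 2
x_5 = 1.6250, f(x_5) = 6.972900, coefficient = 4
x_6 = 1.9000, f(x_6) = 13.032100, coefficient = 2
x_7 = 2.1750, f(x_7) = 22.378813, coefficient = 4
x_8 = 2.4500, f(x_8) = 36.030006, coefficient = 2
x_9 = 2.7250, f(x_9) = 55.139907, coefficient = 4
x_10 = 3.0000, f(x_10) = 81.000000, coefficient = 1

I ≈ (0.275000/3) × 530.202564 = 48.601902
Exact value: 48.599805
Error: 0.002097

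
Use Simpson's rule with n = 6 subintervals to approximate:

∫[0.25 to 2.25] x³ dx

f(x) = x³
a = 0.25, b = 2.25, n = 6
h = (b - a)/n = 0.333333

Simpson's rule: (h/3)[f(x₀) + 4f(x₁) + 2f(x₂) + ... + f(xₙ)]

x_0 = 0.2500, f(x_0) = 0.015625, coefficient = 1
x_1 = 0.5833, f(x_1) = 0.198495, coefficient = 4
x_2 = 0.9167, f(x_2) = 0.770255, coefficient = 2
x_3 = 1.2500, f(x_3) = 1.953125, coefficient = 4
x_4 = 1.5833, f(x_4) = 3.969329, coefficient = 2
x_5 = 1.9167, f(x_5) = 7.041088, coefficient = 4
x_6 = 2.2500, f(x_6) = 11.390625, coefficient = 1

I ≈ (0.333333/3) × 57.656250 = 6.406250
Exact value: 6.406250
Error: 0.000000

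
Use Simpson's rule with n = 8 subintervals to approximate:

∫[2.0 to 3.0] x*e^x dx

f(x) = x*e^x
a = 2.0, b = 3.0, n = 8
h = (b - a)/n = 0.125000

Simpson's rule: (h/3)[f(x₀) + 4f(x₁) + 2f(x₂) + ... + f(xₙ)]

x_0 = 2.0000, f(x_0) = 14.778112, coefficient = 1
x_1 = 2.1250, f(x_1) = 17.792407, coefficient = 4
x_2 = 2.2500, f(x_2) = 21.347406, coefficient = 2
x_3 = 2.3750, f(x_3) = 25.533656, coefficient = 4
x_4 = 2.5000, f(x_4) = 30.456235, coefficient = 2
x_5 = 2.6250, f(x_5) = 36.237007, coefficient = 4
x_6 = 2.7500, f(x_6) = 43.017238, coefficient = 2
x_7 = 2.8750, f(x_7) = 50.960594, coefficient = 4
x_8 = 3.0000, f(x_8) = 60.256611, coefficient = 1

I ≈ (0.125000/3) × 786.771140 = 32.782131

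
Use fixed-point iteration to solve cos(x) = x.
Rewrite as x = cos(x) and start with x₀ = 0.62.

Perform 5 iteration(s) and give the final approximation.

Equation: cos(x) = x
Fixed-point form: x = cos(x)
x₀ = 0.62

x_1 = g(0.620000) = 0.813878
x_2 = g(0.813878) = 0.686684
x_3 = g(0.686684) = 0.773352
x_4 = g(0.773352) = 0.715573
x_5 = g(0.715573) = 0.754718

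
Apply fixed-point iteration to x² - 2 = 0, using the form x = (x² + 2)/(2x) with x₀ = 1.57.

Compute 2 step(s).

Equation: x² - 2 = 0
Fixed-point form: x = (x² + 2)/(2x)
x₀ = 1.57

x_1 = g(1.570000) = 1.421943
x_2 = g(1.421943) = 1.414235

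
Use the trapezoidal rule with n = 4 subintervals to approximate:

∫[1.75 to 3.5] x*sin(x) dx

f(x) = x*sin(x)
a = 1.75, b = 3.5, n = 4
h = (b - a)/n = 0.437500

Trapezoidal rule: (h/2)[f(x₀) + 2f(x₁) + 2f(x₂) + ... + f(xₙ)]

x_0 = 1.7500, f(x_0) = 1.721975, coefficient = 1
x_1 = 2.1875, f(x_1) = 1.784539, coefficient = 2
x_2 = 2.6250, f(x_2) = 1.296541, coefficient = 2
x_3 = 3.0625, f(x_3) = 0.241969, coefficient = 2
x_4 = 3.5000, f(x_4) = -1.227741, coefficient = 1

I ≈ (0.437500/2) × 7.140332 = 1.561948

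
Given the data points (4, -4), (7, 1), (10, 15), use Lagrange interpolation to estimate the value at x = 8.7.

Lagrange interpolation formula:
P(x) = Σ yᵢ × Lᵢ(x)
where Lᵢ(x) = Π_{j≠i} (x - xⱼ)/(xᵢ - xⱼ)

L_0(8.7) = (8.7 - 7)/(4 - 7) × (8.7 - 10)/(4 - 10) = -0.122778
L_1(8.7) = (8.7 - 4)/(7 - 4) × (8.7 - 10)/(7 - 10) = 0.678889
L_2(8.7) = (8.7 - 4)/(10 - 4) × (8.7 - 7)/(10 - 7) = 0.443889

P(8.7) = (-4)×L_0(8.7) + 1×L_1(8.7) + 15×L_2(8.7)
P(8.7) = 7.828333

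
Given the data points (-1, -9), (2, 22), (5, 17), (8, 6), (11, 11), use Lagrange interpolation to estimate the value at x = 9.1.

Lagrange interpolation formula:
P(x) = Σ yᵢ × Lᵢ(x)
where Lᵢ(x) = Π_{j≠i} (x - xⱼ)/(xᵢ - xⱼ)

L_0(9.1) = (9.1 - 2)/(-1 - 2) × (9.1 - 5)/(-1 - 5) × (9.1 - 8)/(-1 - 8) × (9.1 - 11)/(-1 - 11) = -0.031296
L_1(9.1) = (9.1 - (-1))/(2 - (-1)) × (9.1 - 5)/(2 - 5) × (9.1 - 8)/(2 - 8) × (9.1 - 11)/(2 - 11) = 0.178080
L_2(9.1) = (9.1 - (-1))/(5 - (-1)) × (9.1 - 2)/(5 - 2) × (9.1 - 8)/(5 - 8) × (9.1 - 11)/(5 - 11) = -0.462574
L_3(9.1) = (9.1 - (-1))/(8 - (-1)) × (9.1 - 2)/(8 - 2) × (9.1 - 5)/(8 - 5) × (9.1 - 11)/(8 - 11) = 1.149426
L_4(9.1) = (9.1 - (-1))/(11 - (-1)) × (9.1 - 2)/(11 - 2) × (9.1 - 5)/(11 - 5) × (9.1 - 8)/(11 - 8) = 0.166364

P(9.1) = (-9)×L_0(9.1) + 22×L_1(9.1) + 17×L_2(9.1) + 6×L_3(9.1) + 11×L_4(9.1)
P(9.1) = 5.062234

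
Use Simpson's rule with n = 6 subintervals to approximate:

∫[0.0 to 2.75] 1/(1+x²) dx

f(x) = 1/(1+x²)
a = 0.0, b = 2.75, n = 6
h = (b - a)/n = 0.458333

Simpson's rule: (h/3)[f(x₀) + 4f(x₁) + 2f(x₂) + ... + f(xₙ)]

x_0 = 0.0000, f(x_0) = 1.000000, coefficient = 1
x_1 = 0.4583, f(x_1) = 0.826399, coefficient = 4
x_2 = 0.9167, f(x_2) = 0.543396, coefficient = 2
x_3 = 1.3750, f(x_3) = 0.345946, coefficient = 4
x_4 = 1.8333, f(x_4) = 0.229299, coefficient = 2
x_5 = 2.2917, f(x_5) = 0.159956, coefficient = 4
x_6 = 2.7500, f(x_6) = 0.116788, coefficient = 1

I ≈ (0.458333/3) × 7.991381 = 1.220905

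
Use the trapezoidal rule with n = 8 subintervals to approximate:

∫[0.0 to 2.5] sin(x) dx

f(x) = sin(x)
a = 0.0, b = 2.5, n = 8
h = (b - a)/n = 0.312500

Trapezoidal rule: (h/2)[f(x₀) + 2f(x₁) + 2f(x₂) + ... + f(xₙ)]

x_0 = 0.0000, f(x_0) = 0.000000, coefficient = 1
x_1 = 0.3125, f(x_1) = 0.307439, coefficient = 2
x_2 = 0.6250, f(x_2) = 0.585097, coefficient = 2
x_3 = 0.9375, f(x_3) = 0.806081, coefficient = 2
x_4 = 1.2500, f(x_4) = 0.948985, coefficient = 2
x_5 = 1.5625, f(x_5) = 0.999966, coefficient = 2
x_6 = 1.8750, f(x_6) = 0.954086, coefficient = 2
x_7 = 2.1875, f(x_7) = 0.815789, coefficient = 2
x_8 = 2.5000, f(x_8) = 0.598472, coefficient = 1

I ≈ (0.312500/2) × 11.433357 = 1.786462
Exact value: 1.801144
Error: 0.014682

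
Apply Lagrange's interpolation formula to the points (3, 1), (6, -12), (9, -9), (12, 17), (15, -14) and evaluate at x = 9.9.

Lagrange interpolation formula:
P(x) = Σ yᵢ × Lᵢ(x)
where Lᵢ(x) = Π_{j≠i} (x - xⱼ)/(xᵢ - xⱼ)

L_0(9.9) = (9.9 - 6)/(3 - 6) × (9.9 - 9)/(3 - 9) × (9.9 - 12)/(3 - 12) × (9.9 - 15)/(3 - 15) = 0.019338
L_1(9.9) = (9.9 - 3)/(6 - 3) × (9.9 - 9)/(6 - 9) × (9.9 - 12)/(6 - 12) × (9.9 - 15)/(6 - 15) = -0.136850
L_2(9.9) = (9.9 - 3)/(9 - 3) × (9.9 - 6)/(9 - 6) × (9.9 - 12)/(9 - 12) × (9.9 - 15)/(9 - 15) = 0.889525
L_3(9.9) = (9.9 - 3)/(12 - 3) × (9.9 - 6)/(12 - 6) × (9.9 - 9)/(12 - 9) × (9.9 - 15)/(12 - 15) = 0.254150
L_4(9.9) = (9.9 - 3)/(15 - 3) × (9.9 - 6)/(15 - 6) × (9.9 - 9)/(15 - 9) × (9.9 - 12)/(15 - 12) = -0.026163

P(9.9) = 1×L_0(9.9) + (-12)×L_1(9.9) + (-9)×L_2(9.9) + 17×L_3(9.9) + (-14)×L_4(9.9)
P(9.9) = -1.657362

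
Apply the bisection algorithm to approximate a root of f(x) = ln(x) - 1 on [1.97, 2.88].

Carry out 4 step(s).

f(x) = ln(x) - 1
Initial interval: [1.97, 2.88]

Iteration 1:
  c_1 = (1.970000 + 2.880000)/2 = 2.425000
  f(c_1) = f(2.425000) = -0.114168
  f(a) × f(c) ≥ 0, new interval: [2.425000, 2.880000]
Iteration 2:
  c_2 = (2.425000 + 2.880000)/2 = 2.652500
  f(c_2) = f(2.652500) = -0.024497
  f(a) × f(c) ≥ 0, new interval: [2.652500, 2.880000]
Iteration 3:
  c_3 = (2.652500 + 2.880000)/2 = 2.766250
  f(c_3) = f(2.766250) = 0.017493
  f(a) × f(c) < 0, new interval: [2.652500, 2.766250]
Iteration 4:
  c_4 = (2.652500 + 2.766250)/2 = 2.709375
  f(c_4) = f(2.709375) = -0.003282
  f(a) × f(c) ≥ 0, new interval: [2.709375, 2.766250]

After 4 iteration(s), the approximation is c_4 = 2.709375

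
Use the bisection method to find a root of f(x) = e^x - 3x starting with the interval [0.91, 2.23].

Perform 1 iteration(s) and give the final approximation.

f(x) = e^x - 3x
Initial interval: [0.91, 2.23]

Iteration 1:
  c_1 = (0.910000 + 2.230000)/2 = 1.570000
  f(c_1) = f(1.570000) = 0.096648
  f(a) × f(c) < 0, new interval: [0.910000, 1.570000]

After 1 iteration(s), the approximation is c_1 = 1.570000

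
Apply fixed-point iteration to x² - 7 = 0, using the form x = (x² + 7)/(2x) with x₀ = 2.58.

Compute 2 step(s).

Equation: x² - 7 = 0
Fixed-point form: x = (x² + 7)/(2x)
x₀ = 2.58

x_1 = g(2.580000) = 2.646589
x_2 = g(2.646589) = 2.645751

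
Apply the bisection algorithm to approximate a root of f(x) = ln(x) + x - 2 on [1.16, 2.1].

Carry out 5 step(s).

f(x) = ln(x) + x - 2
Initial interval: [1.16, 2.1]

Iteration 1:
  c_1 = (1.160000 + 2.100000)/2 = 1.630000
  f(c_1) = f(1.630000) = 0.118580
  f(a) × f(c) < 0, new interval: [1.160000, 1.630000]
Iteration 2:
  c_2 = (1.160000 + 1.630000)/2 = 1.395000
  f(c_2) = f(1.395000) = -0.272106
  f(a) × f(c) ≥ 0, new interval: [1.395000, 1.630000]
Iteration 3:
  c_3 = (1.395000 + 1.630000)/2 = 1.512500
  f(c_3) = f(1.512500) = -0.073736
  f(a) × f(c) ≥ 0, new interval: [1.512500, 1.630000]
Iteration 4:
  c_4 = (1.512500 + 1.630000)/2 = 1.571250
  f(c_4) = f(1.571250) = 0.023121
  f(a) × f(c) < 0, new interval: [1.512500, 1.571250]
Iteration 5:
  c_5 = (1.512500 + 1.571250)/2 = 1.541875
  f(c_5) = f(1.541875) = -0.025126
  f(a) × f(c) ≥ 0, new interval: [1.541875, 1.571250]

After 5 iteration(s), the approximation is c_5 = 1.541875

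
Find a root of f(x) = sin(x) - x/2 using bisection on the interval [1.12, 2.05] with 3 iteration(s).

f(x) = sin(x) - x/2
Initial interval: [1.12, 2.05]

Iteration 1:
  c_1 = (1.120000 + 2.050000)/2 = 1.585000
  f(c_1) = f(1.585000) = 0.207399
  f(a) × f(c) ≥ 0, new interval: [1.585000, 2.050000]
Iteration 2:
  c_2 = (1.585000 + 2.050000)/2 = 1.817500
  f(c_2) = f(1.817500) = 0.060973
  f(a) × f(c) ≥ 0, new interval: [1.817500, 2.050000]
Iteration 3:
  c_3 = (1.817500 + 2.050000)/2 = 1.933750
  f(c_3) = f(1.933750) = -0.032023
  f(a) × f(c) < 0, new interval: [1.817500, 1.933750]

After 3 iteration(s), the approximation is c_3 = 1.933750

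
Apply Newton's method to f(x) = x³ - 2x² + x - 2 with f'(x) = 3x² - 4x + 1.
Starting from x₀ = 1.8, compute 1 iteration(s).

f(x) = x³ - 2x² + x - 2
f'(x) = 3x² - 4x + 1
x₀ = 1.8

Newton-Raphson formula: x_{n+1} = x_n - f(x_n)/f'(x_n)

Iteration 1:
  f(1.800000) = -0.848000
  f'(1.800000) = 3.520000
  x_1 = 1.800000 - (-0.848000)/3.520000 = 2.040909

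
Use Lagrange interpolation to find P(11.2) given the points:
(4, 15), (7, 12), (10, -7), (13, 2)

Lagrange interpolation formula:
P(x) = Σ yᵢ × Lᵢ(x)
where Lᵢ(x) = Π_{j≠i} (x - xⱼ)/(xᵢ - xⱼ)

L_0(11.2) = (11.2 - 7)/(4 - 7) × (11.2 - 10)/(4 - 10) × (11.2 - 13)/(4 - 13) = 0.056000
L_1(11.2) = (11.2 - 4)/(7 - 4) × (11.2 - 10)/(7 - 10) × (11.2 - 13)/(7 - 13) = -0.288000
L_2(11.2) = (11.2 - 4)/(10 - 4) × (11.2 - 7)/(10 - 7) × (11.2 - 13)/(10 - 13) = 1.008000
L_3(11.2) = (11.2 - 4)/(13 - 4) × (11.2 - 7)/(13 - 7) × (11.2 - 10)/(13 - 10) = 0.224000

P(11.2) = 15×L_0(11.2) + 12×L_1(11.2) + (-7)×L_2(11.2) + 2×L_3(11.2)
P(11.2) = -9.224000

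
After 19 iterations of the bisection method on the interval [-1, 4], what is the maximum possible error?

Bisection error bound: |error| ≤ (b-a)/2^n
|error| ≤ (4 - (-1))/2^19 = 5/2^19
|error| ≤ 0.0000095367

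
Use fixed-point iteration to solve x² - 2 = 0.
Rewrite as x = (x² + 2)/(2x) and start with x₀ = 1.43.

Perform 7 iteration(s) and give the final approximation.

Equation: x² - 2 = 0
Fixed-point form: x = (x² + 2)/(2x)
x₀ = 1.43

x_1 = g(1.430000) = 1.414301
x_2 = g(1.414301) = 1.414214
x_3 = g(1.414214) = 1.414214
x_4 = g(1.414214) = 1.414214
x_5 = g(1.414214) = 1.414214
x_6 = g(1.414214) = 1.414214
x_7 = g(1.414214) = 1.414214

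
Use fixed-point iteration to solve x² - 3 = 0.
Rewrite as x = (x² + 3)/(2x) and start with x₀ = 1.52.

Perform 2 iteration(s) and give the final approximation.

Equation: x² - 3 = 0
Fixed-point form: x = (x² + 3)/(2x)
x₀ = 1.52

x_1 = g(1.520000) = 1.746842
x_2 = g(1.746842) = 1.732113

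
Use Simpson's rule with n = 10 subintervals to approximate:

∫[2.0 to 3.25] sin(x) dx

f(x) = sin(x)
a = 2.0, b = 3.25, n = 10
h = (b - a)/n = 0.125000

Simpson's rule: (h/3)[f(x₀) + 4f(x₁) + 2f(x₂) + ... + f(xₙ)]

x_0 = 2.0000, f(x_0) = 0.909297, coefficient = 1
x_1 = 2.1250, f(x_1) = 0.850320, coefficient = 4
x_2 = 2.2500, f(x_2) = 0.778073, coefficient = 2
x_3 = 2.3750, f(x_3) = 0.693685, coefficient = 4
x_4 = 2.5000, f(x_4) = 0.598472, coefficient = 2
x_5 = 2.6250, f(x_5) = 0.493920, coefficient = 4
x_6 = 2.7500, f(x_6) = 0.381661, coefficient = 2
x_7 = 2.8750, f(x_7) = 0.263446, coefficient = 4
x_8 = 3.0000, f(x_8) = 0.141120, coefficient = 2
x_9 = 3.1250, f(x_9) = 0.016592, coefficient = 4
x_10 = 3.2500, f(x_10) = -0.108195, coefficient = 1

I ≈ (0.125000/3) × 13.871607 = 0.577984
Exact value: 0.577983
Error: 0.000001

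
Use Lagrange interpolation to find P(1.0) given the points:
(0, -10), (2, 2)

Lagrange interpolation formula:
P(x) = Σ yᵢ × Lᵢ(x)
where Lᵢ(x) = Π_{j≠i} (x - xⱼ)/(xᵢ - xⱼ)

L_0(1.0) = (1.0 - 2)/(0 - 2) = 0.500000
L_1(1.0) = (1.0 - 0)/(2 - 0) = 0.500000

P(1.0) = (-10)×L_0(1.0) + 2×L_1(1.0)
P(1.0) = -4.000000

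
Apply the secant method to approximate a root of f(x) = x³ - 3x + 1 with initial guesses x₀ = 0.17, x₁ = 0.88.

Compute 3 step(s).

f(x) = x³ - 3x + 1
x₀ = 0.17, x₁ = 0.88

Secant formula: x_{n+1} = x_n - f(x_n)(x_n - x_{n-1})/(f(x_n) - f(x_{n-1}))

Iteration 1:
  f(0.170000) = 0.494913
  f(0.880000) = -0.958528
  x_2 = 0.880000 - (-0.958528)×(0.880000 - 0.170000)/(-0.958528 - 0.494913)
       = 0.411763
Iteration 2:
  f(0.880000) = -0.958528
  f(0.411763) = -0.165475
  x_3 = 0.411763 - (-0.165475)×(0.411763 - 0.880000)/(-0.165475 - (-0.958528))
       = 0.314063
Iteration 3:
  f(0.411763) = -0.165475
  f(0.314063) = 0.088790
  x_4 = 0.314063 - 0.088790×(0.314063 - 0.411763)/(0.088790 - (-0.165475))
       = 0.348180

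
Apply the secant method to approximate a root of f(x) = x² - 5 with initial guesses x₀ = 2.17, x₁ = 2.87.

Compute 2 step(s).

f(x) = x² - 5
x₀ = 2.17, x₁ = 2.87

Secant formula: x_{n+1} = x_n - f(x_n)(x_n - x_{n-1})/(f(x_n) - f(x_{n-1}))

Iteration 1:
  f(2.170000) = -0.291100
  f(2.870000) = 3.236900
  x_2 = 2.870000 - 3.236900×(2.870000 - 2.170000)/(3.236900 - (-0.291100))
       = 2.227758
Iteration 2:
  f(2.870000) = 3.236900
  f(2.227758) = -0.037095
  x_3 = 2.227758 - (-0.037095)×(2.227758 - 2.870000)/(-0.037095 - 3.236900)
       = 2.235035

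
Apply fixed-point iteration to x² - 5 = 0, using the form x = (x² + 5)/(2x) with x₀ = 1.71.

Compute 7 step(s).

Equation: x² - 5 = 0
Fixed-point form: x = (x² + 5)/(2x)
x₀ = 1.71

x_1 = g(1.710000) = 2.316988
x_2 = g(2.316988) = 2.237481
x_3 = g(2.237481) = 2.236068
x_4 = g(2.236068) = 2.236068
x_5 = g(2.236068) = 2.236068
x_6 = g(2.236068) = 2.236068
x_7 = g(2.236068) = 2.236068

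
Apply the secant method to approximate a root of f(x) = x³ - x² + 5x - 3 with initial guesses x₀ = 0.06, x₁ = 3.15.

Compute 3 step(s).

f(x) = x³ - x² + 5x - 3
x₀ = 0.06, x₁ = 3.15

Secant formula: x_{n+1} = x_n - f(x_n)(x_n - x_{n-1})/(f(x_n) - f(x_{n-1}))

Iteration 1:
  f(0.060000) = -2.703384
  f(3.150000) = 34.083375
  x_2 = 3.150000 - 34.083375×(3.150000 - 0.060000)/(34.083375 - (-2.703384))
       = 0.287078
Iteration 2:
  f(3.150000) = 34.083375
  f(0.287078) = -1.623365
  x_3 = 0.287078 - (-1.623365)×(0.287078 - 3.150000)/(-1.623365 - 34.083375)
       = 0.417237
Iteration 3:
  f(0.287078) = -1.623365
  f(0.417237) = -1.015265
  x_4 = 0.417237 - (-1.015265)×(0.417237 - 0.287078)/(-1.015265 - (-1.623365))
       = 0.634547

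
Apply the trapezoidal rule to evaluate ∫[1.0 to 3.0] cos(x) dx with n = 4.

f(x) = cos(x)
a = 1.0, b = 3.0, n = 4
h = (b - a)/n = 0.500000

Trapezoidal rule: (h/2)[f(x₀) + 2f(x₁) + 2f(x₂) + ... + f(xₙ)]

x_0 = 1.0000, f(x_0) = 0.540302, coefficient = 1
x_1 = 1.5000, f(x_1) = 0.070737, coefficient = 2
x_2 = 2.0000, f(x_2) = -0.416147, coefficient = 2
x_3 = 2.5000, f(x_3) = -0.801144, coefficient = 2
x_4 = 3.0000, f(x_4) = -0.989992, coefficient = 1

I ≈ (0.500000/2) × -2.742797 = -0.685699
Exact value: -0.700351
Error: 0.014652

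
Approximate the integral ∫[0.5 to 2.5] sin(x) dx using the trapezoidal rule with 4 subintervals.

f(x) = sin(x)
a = 0.5, b = 2.5, n = 4
h = (b - a)/n = 0.500000

Trapezoidal rule: (h/2)[f(x₀) + 2f(x₁) + 2f(x₂) + ... + f(xₙ)]

x_0 = 0.5000, f(x_0) = 0.479426, coefficient = 1
x_1 = 1.0000, f(x_1) = 0.841471, coefficient = 2
x_2 = 1.5000, f(x_2) = 0.997495, coefficient = 2
x_3 = 2.0000, f(x_3) = 0.909297, coefficient = 2
x_4 = 2.5000, f(x_4) = 0.598472, coefficient = 1

I ≈ (0.500000/2) × 6.574424 = 1.643606
Exact value: 1.678726
Error: 0.035120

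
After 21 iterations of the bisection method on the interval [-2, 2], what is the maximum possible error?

Bisection error bound: |error| ≤ (b-a)/2^n
|error| ≤ (2 - (-2))/2^21 = 4/2^21
|error| ≤ 0.0000019073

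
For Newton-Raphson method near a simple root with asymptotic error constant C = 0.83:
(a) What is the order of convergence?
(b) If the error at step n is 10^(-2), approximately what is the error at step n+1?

(a) Newton-Raphson has quadratic (order 2) convergence near simple roots.
    This means |e_{n+1}| ≈ C|e_n|².

(b) With |e_n| = 10^(-2) and C = 0.83:
    |e_{n+1}| ≈ 0.83 × (10^(-2))² = 0.83 × 10^(-4)

(a) 2 (quadratic); (b) |e_{n+1}| ≈ 8.300e-05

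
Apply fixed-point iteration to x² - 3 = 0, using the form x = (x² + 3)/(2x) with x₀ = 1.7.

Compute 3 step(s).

Equation: x² - 3 = 0
Fixed-point form: x = (x² + 3)/(2x)
x₀ = 1.7

x_1 = g(1.700000) = 1.732353
x_2 = g(1.732353) = 1.732051
x_3 = g(1.732051) = 1.732051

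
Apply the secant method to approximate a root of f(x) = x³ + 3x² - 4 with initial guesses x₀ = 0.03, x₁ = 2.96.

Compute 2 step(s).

f(x) = x³ + 3x² - 4
x₀ = 0.03, x₁ = 2.96

Secant formula: x_{n+1} = x_n - f(x_n)(x_n - x_{n-1})/(f(x_n) - f(x_{n-1}))

Iteration 1:
  f(0.030000) = -3.997273
  f(2.960000) = 48.219136
  x_2 = 2.960000 - 48.219136×(2.960000 - 0.030000)/(48.219136 - (-3.997273))
       = 0.254297
Iteration 2:
  f(2.960000) = 48.219136
  f(0.254297) = -3.789554
  x_3 = 0.254297 - (-3.789554)×(0.254297 - 2.960000)/(-3.789554 - 48.219136)
       = 0.451445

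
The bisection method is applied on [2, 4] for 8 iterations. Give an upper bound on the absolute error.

Bisection error bound: |error| ≤ (b-a)/2^n
|error| ≤ (4 - 2)/2^8 = 2/2^8
|error| ≤ 0.0078125000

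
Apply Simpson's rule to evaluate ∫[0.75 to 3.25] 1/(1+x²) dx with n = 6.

f(x) = 1/(1+x²)
a = 0.75, b = 3.25, n = 6
h = (b - a)/n = 0.416667

Simpson's rule: (h/3)[f(x₀) + 4f(x₁) + 2f(x₂) + ... + f(xₙ)]

x_0 = 0.7500, f(x_0) = 0.640000, coefficient = 1
x_1 = 1.1667, f(x_1) = 0.423529, coefficient = 4
x_2 = 1.5833, f(x_2) = 0.285149, coefficient = 2
x_3 = 2.0000, f(x_3) = 0.200000, coefficient = 4
x_4 = 2.4167, f(x_4) = 0.146193, coefficient = 2
x_5 = 2.8333, f(x_5) = 0.110769, coefficient = 4
x_6 = 3.2500, f(x_6) = 0.086486, coefficient = 1

I ≈ (0.416667/3) × 4.526364 = 0.628662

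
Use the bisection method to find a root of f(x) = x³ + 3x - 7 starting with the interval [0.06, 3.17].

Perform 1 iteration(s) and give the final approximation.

f(x) = x³ + 3x - 7
Initial interval: [0.06, 3.17]

Iteration 1:
  c_1 = (0.060000 + 3.170000)/2 = 1.615000
  f(c_1) = f(1.615000) = 2.057283
  f(a) × f(c) < 0, new interval: [0.060000, 1.615000]

After 1 iteration(s), the approximation is c_1 = 1.615000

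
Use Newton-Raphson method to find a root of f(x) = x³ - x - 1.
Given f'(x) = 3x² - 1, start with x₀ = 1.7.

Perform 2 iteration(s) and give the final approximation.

f(x) = x³ - x - 1
f'(x) = 3x² - 1
x₀ = 1.7

Newton-Raphson formula: x_{n+1} = x_n - f(x_n)/f'(x_n)

Iteration 1:
  f(1.700000) = 2.213000
  f'(1.700000) = 7.670000
  x_1 = 1.700000 - 2.213000/7.670000 = 1.411473
Iteration 2:
  f(1.411473) = 0.400544
  f'(1.411473) = 4.976770
  x_2 = 1.411473 - 0.400544/4.976770 = 1.330991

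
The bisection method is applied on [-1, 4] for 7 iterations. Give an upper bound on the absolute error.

Bisection error bound: |error| ≤ (b-a)/2^n
|error| ≤ (4 - (-1))/2^7 = 5/2^7
|error| ≤ 0.0390625000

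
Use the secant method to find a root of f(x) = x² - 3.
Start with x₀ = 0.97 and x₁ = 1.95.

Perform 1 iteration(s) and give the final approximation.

f(x) = x² - 3
x₀ = 0.97, x₁ = 1.95

Secant formula: x_{n+1} = x_n - f(x_n)(x_n - x_{n-1})/(f(x_n) - f(x_{n-1}))

Iteration 1:
  f(0.970000) = -2.059100
  f(1.950000) = 0.802500
  x_2 = 1.950000 - 0.802500×(1.950000 - 0.970000)/(0.802500 - (-2.059100))
       = 1.675171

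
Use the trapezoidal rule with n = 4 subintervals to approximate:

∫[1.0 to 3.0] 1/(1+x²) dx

f(x) = 1/(1+x²)
a = 1.0, b = 3.0, n = 4
h = (b - a)/n = 0.500000

Trapezoidal rule: (h/2)[f(x₀) + 2f(x₁) + 2f(x₂) + ... + f(xₙ)]

x_0 = 1.0000, f(x_0) = 0.500000, coefficient = 1
x_1 = 1.5000, f(x_1) = 0.307692, coefficient = 2
x_2 = 2.0000, f(x_2) = 0.200000, coefficient = 2
x_3 = 2.5000, f(x_3) = 0.137931, coefficient = 2
x_4 = 3.0000, f(x_4) = 0.100000, coefficient = 1

I ≈ (0.500000/2) × 1.891247 = 0.472812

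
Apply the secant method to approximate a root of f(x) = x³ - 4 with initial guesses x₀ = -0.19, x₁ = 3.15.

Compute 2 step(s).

f(x) = x³ - 4
x₀ = -0.19, x₁ = 3.15

Secant formula: x_{n+1} = x_n - f(x_n)(x_n - x_{n-1})/(f(x_n) - f(x_{n-1}))

Iteration 1:
  f(-0.190000) = -4.006859
  f(3.150000) = 27.255875
  x_2 = 3.150000 - 27.255875×(3.150000 - (-0.190000))/(27.255875 - (-4.006859))
       = 0.238079
Iteration 2:
  f(3.150000) = 27.255875
  f(0.238079) = -3.986505
  x_3 = 0.238079 - (-3.986505)×(0.238079 - 3.150000)/(-3.986505 - 27.255875)
       = 0.609638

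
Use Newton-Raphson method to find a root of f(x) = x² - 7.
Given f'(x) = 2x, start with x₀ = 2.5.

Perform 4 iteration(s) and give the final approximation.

f(x) = x² - 7
f'(x) = 2x
x₀ = 2.5

Newton-Raphson formula: x_{n+1} = x_n - f(x_n)/f'(x_n)

Iteration 1:
  f(2.500000) = -0.750000
  f'(2.500000) = 5.000000
  x_1 = 2.500000 - (-0.750000)/5.000000 = 2.650000
Iteration 2:
  f(2.650000) = 0.022500
  f'(2.650000) = 5.300000
  x_2 = 2.650000 - 0.022500/5.300000 = 2.645755
Iteration 3:
  f(2.645755) = 0.000018
  f'(2.645755) = 5.291509
  x_3 = 2.645755 - 0.000018/5.291509 = 2.645751
Iteration 4:
  f(2.645751) = 0.000000
  f'(2.645751) = 5.291503
  x_4 = 2.645751 - 0.000000/5.291503 = 2.645751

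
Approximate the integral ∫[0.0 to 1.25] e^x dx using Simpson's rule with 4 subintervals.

f(x) = e^x
a = 0.0, b = 1.25, n = 4
h = (b - a)/n = 0.312500

Simpson's rule: (h/3)[f(x₀) + 4f(x₁) + 2f(x₂) + ... + f(xₙ)]

x_0 = 0.0000, f(x_0) = 1.000000, coefficient = 1
x_1 = 0.3125, f(x_1) = 1.366838, coefficient = 4
x_2 = 0.6250, f(x_2) = 1.868246, coefficient = 2
x_3 = 0.9375, f(x_3) = 2.553589, coefficient = 4
x_4 = 1.2500, f(x_4) = 3.490343, coefficient = 1

I ≈ (0.312500/3) × 23.908544 = 2.490473
Exact value: 2.490343
Error: 0.000130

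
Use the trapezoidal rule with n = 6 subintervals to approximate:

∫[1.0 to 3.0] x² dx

f(x) = x²
a = 1.0, b = 3.0, n = 6
h = (b - a)/n = 0.333333

Trapezoidal rule: (h/2)[f(x₀) + 2f(x₁) + 2f(x₂) + ... + f(xₙ)]

x_0 = 1.0000, f(x_0) = 1.000000, coefficient = 1
x_1 = 1.3333, f(x_1) = 1.777778, coefficient = 2
x_2 = 1.6667, f(x_2) = 2.777778, coefficient = 2
x_3 = 2.0000, f(x_3) = 4.000000, coefficient = 2
x_4 = 2.3333, f(x_4) = 5.444444, coefficient = 2
x_5 = 2.6667, f(x_5) = 7.111111, coefficient = 2
x_6 = 3.0000, f(x_6) = 9.000000, coefficient = 1

I ≈ (0.333333/2) × 52.222222 = 8.703704
Exact value: 8.666667
Error: 0.037037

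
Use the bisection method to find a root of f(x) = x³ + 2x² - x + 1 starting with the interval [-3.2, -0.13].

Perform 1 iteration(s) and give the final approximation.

f(x) = x³ + 2x² - x + 1
Initial interval: [-3.2, -0.13]

Iteration 1:
  c_1 = (-3.200000 + (-0.130000))/2 = -1.665000
  f(c_1) = f(-1.665000) = 3.593695
  f(a) × f(c) < 0, new interval: [-3.200000, -1.665000]

After 1 iteration(s), the approximation is c_1 = -1.665000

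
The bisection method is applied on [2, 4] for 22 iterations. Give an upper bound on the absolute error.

Bisection error bound: |error| ≤ (b-a)/2^n
|error| ≤ (4 - 2)/2^22 = 2/2^22
|error| ≤ 0.0000004768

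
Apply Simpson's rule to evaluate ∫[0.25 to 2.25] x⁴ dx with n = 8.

f(x) = x⁴
a = 0.25, b = 2.25, n = 8
h = (b - a)/n = 0.250000

Simpson's rule: (h/3)[f(x₀) + 4f(x₁) + 2f(x₂) + ... + f(xₙ)]

x_0 = 0.2500, f(x_0) = 0.003906, coefficient = 1
x_1 = 0.5000, f(x_1) = 0.062500, coefficient = 4
x_2 = 0.7500, f(x_2) = 0.316406, coefficient = 2
x_3 = 1.0000, f(x_3) = 1.000000, coefficient = 4
x_4 = 1.2500, f(x_4) = 2.441406, coefficient = 2
x_5 = 1.5000, f(x_5) = 5.062500, coefficient = 4
x_6 = 1.7500, f(x_6) = 9.378906, coefficient = 2
x_7 = 2.0000, f(x_7) = 16.000000, coefficient = 4
x_8 = 2.2500, f(x_8) = 25.628906, coefficient = 1

I ≈ (0.250000/3) × 138.406250 = 11.533854
Exact value: 11.532812
Error: 0.001042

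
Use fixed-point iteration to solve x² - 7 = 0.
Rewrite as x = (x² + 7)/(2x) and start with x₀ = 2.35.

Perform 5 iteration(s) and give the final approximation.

Equation: x² - 7 = 0
Fixed-point form: x = (x² + 7)/(2x)
x₀ = 2.35

x_1 = g(2.350000) = 2.664362
x_2 = g(2.664362) = 2.645816
x_3 = g(2.645816) = 2.645751
x_4 = g(2.645751) = 2.645751
x_5 = g(2.645751) = 2.645751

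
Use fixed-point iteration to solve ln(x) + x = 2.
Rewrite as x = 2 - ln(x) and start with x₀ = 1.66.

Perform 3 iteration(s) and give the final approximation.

Equation: ln(x) + x = 2
Fixed-point form: x = 2 - ln(x)
x₀ = 1.66

x_1 = g(1.660000) = 1.493182
x_2 = g(1.493182) = 1.599090
x_3 = g(1.599090) = 1.530565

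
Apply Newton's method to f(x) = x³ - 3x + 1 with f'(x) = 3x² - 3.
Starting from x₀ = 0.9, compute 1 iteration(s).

f(x) = x³ - 3x + 1
f'(x) = 3x² - 3
x₀ = 0.9

Newton-Raphson formula: x_{n+1} = x_n - f(x_n)/f'(x_n)

Iteration 1:
  f(0.900000) = -0.971000
  f'(0.900000) = -0.570000
  x_1 = 0.900000 - (-0.971000)/(-0.570000) = -0.803509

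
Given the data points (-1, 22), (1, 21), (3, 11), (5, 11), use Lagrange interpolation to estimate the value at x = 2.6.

Lagrange interpolation formula:
P(x) = Σ yᵢ × Lᵢ(x)
where Lᵢ(x) = Π_{j≠i} (x - xⱼ)/(xᵢ - xⱼ)

L_0(2.6) = (2.6 - 1)/(-1 - 1) × (2.6 - 3)/(-1 - 3) × (2.6 - 5)/(-1 - 5) = -0.032000
L_1(2.6) = (2.6 - (-1))/(1 - (-1)) × (2.6 - 3)/(1 - 3) × (2.6 - 5)/(1 - 5) = 0.216000
L_2(2.6) = (2.6 - (-1))/(3 - (-1)) × (2.6 - 1)/(3 - 1) × (2.6 - 5)/(3 - 5) = 0.864000
L_3(2.6) = (2.6 - (-1))/(5 - (-1)) × (2.6 - 1)/(5 - 1) × (2.6 - 3)/(5 - 3) = -0.048000

P(2.6) = 22×L_0(2.6) + 21×L_1(2.6) + 11×L_2(2.6) + 11×L_3(2.6)
P(2.6) = 12.808000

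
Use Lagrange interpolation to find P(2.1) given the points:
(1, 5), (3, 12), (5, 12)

Lagrange interpolation formula:
P(x) = Σ yᵢ × Lᵢ(x)
where Lᵢ(x) = Π_{j≠i} (x - xⱼ)/(xᵢ - xⱼ)

L_0(2.1) = (2.1 - 3)/(1 - 3) × (2.1 - 5)/(1 - 5) = 0.326250
L_1(2.1) = (2.1 - 1)/(3 - 1) × (2.1 - 5)/(3 - 5) = 0.797500
L_2(2.1) = (2.1 - 1)/(5 - 1) × (2.1 - 3)/(5 - 3) = -0.123750

P(2.1) = 5×L_0(2.1) + 12×L_1(2.1) + 12×L_2(2.1)
P(2.1) = 9.716250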